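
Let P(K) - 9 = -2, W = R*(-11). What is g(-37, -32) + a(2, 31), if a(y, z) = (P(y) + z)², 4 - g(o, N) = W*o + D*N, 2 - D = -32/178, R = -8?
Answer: 424864/89 ≈ 4773.8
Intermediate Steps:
W = 88 (W = -8*(-11) = 88)
D = 194/89 (D = 2 - (-32)/178 = 2 - 1*(-16/89) = 2 + 16/89 = 194/89 ≈ 2.1798)
P(K) = 7 (P(K) = 9 - 2 = 7)
g(o, N) = 4 - 88*o - 194*N/89 (g(o, N) = 4 - (88*o + 194*N/89) = 4 + (-88*o - 194*N/89) = 4 - 88*o - 194*N/89)
a(y, z) = (7 + z)²
g(-37, -32) + a(2, 31) = (4 - 88*(-37) - 194/89*(-32)) + (7 + 31)² = (4 + 3256 + 6208/89) + 38² = 296348/89 + 1444 = 424864/89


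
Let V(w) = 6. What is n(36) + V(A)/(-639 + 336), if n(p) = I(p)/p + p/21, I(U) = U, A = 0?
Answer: 1905/707 ≈ 2.6945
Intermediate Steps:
n(p) = 1 + p/21 (n(p) = p/p + p/21 = 1 + p*(1/21) = 1 + p/21)
n(36) + V(A)/(-639 + 336) = (1 + (1/21)*36) + 6/(-639 + 336) = (1 + 12/7) + 6/(-303) = 19/7 + 6*(-1/303) = 19/7 - 2/101 = 1905/707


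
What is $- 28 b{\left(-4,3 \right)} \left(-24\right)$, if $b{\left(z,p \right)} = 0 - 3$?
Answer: $-2016$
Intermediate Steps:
$b{\left(z,p \right)} = -3$ ($b{\left(z,p \right)} = 0 - 3 = -3$)
$- 28 b{\left(-4,3 \right)} \left(-24\right) = \left(-28\right) \left(-3\right) \left(-24\right) = 84 \left(-24\right) = -2016$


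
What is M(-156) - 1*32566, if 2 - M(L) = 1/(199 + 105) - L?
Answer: -9946881/304 ≈ -32720.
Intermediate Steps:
M(L) = 607/304 + L (M(L) = 2 - (1/(199 + 105) - L) = 2 - (1/304 - L) = 2 + (-1/304 + L) = 607/304 + L)
M(-156) - 1*32566 = (607/304 - 156) - 1*32566 = -46817/304 - 32566 = -9946881/304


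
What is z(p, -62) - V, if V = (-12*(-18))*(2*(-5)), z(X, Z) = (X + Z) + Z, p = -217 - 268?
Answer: 1551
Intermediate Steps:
p = -485
z(X, Z) = X + 2*Z
V = -2160 (V = 216*(-10) = -2160)
z(p, -62) - V = (-485 + 2*(-62)) - 1*(-2160) = (-485 - 124) + 2160 = -609 + 2160 = 1551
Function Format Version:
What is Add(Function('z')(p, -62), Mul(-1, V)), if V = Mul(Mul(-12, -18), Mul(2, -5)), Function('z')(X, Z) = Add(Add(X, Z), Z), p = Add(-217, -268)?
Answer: 1551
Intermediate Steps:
p = -485
Function('z')(X, Z) = Add(X, Mul(2, Z))
V = -2160 (V = Mul(216, -10) = -2160)
Add(Function('z')(p, -62), Mul(-1, V)) = Add(Add(-485, Mul(2, -62)), Mul(-1, -2160)) = Add(Add(-485, -124), 2160) = Add(-609, 2160) = 1551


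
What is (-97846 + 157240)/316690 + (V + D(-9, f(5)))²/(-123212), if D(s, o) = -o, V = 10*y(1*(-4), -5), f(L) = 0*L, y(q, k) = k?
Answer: 815791066/4877501035 ≈ 0.16726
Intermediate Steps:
f(L) = 0
V = -50 (V = 10*(-5) = -50)
(-97846 + 157240)/316690 + (V + D(-9, f(5)))²/(-123212) = (-97846 + 157240)/316690 + (-50 - 1*0)²/(-123212) = 59394*(1/316690) + (-50 + 0)²*(-1/123212) = 29697/158345 + (-50)²*(-1/123212) = 29697/158345 + 2500*(-1/123212) = 29697/158345 - 625/30803 = 815791066/4877501035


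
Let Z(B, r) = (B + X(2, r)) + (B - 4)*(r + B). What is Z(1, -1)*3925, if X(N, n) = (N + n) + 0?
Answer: 7850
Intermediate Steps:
X(N, n) = N + n
Z(B, r) = 2 + B + r + (-4 + B)*(B + r) (Z(B, r) = (B + (2 + r)) + (B - 4)*(r + B) = (2 + B + r) + (-4 + B)*(B + r) = 2 + B + r + (-4 + B)*(B + r))
Z(1, -1)*3925 = (2 + 1² - 3*1 - 3*(-1) + 1*(-1))*3925 = (2 + 1 - 3 + 3 - 1)*3925 = 2*3925 = 7850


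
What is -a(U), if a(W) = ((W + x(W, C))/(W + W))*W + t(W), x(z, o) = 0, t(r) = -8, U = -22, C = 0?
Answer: 19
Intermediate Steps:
a(W) = -8 + W/2 (a(W) = ((W + 0)/(W + W))*W - 8 = (W/((2*W)))*W - 8 = (W*(1/(2*W)))*W - 8 = W/2 - 8 = -8 + W/2)
-a(U) = -(-8 + (½)*(-22)) = -(-8 - 11) = -1*(-19) = 19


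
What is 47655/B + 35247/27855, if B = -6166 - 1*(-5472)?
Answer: -434322869/6443790 ≈ -67.402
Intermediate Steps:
B = -694 (B = -6166 + 5472 = -694)
47655/B + 35247/27855 = 47655/(-694) + 35247/27855 = 47655*(-1/694) + 35247*(1/27855) = -47655/694 + 11749/9285 = -434322869/6443790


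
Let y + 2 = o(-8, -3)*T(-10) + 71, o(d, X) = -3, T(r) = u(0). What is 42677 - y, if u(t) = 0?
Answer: 42608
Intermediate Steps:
T(r) = 0
y = 69 (y = -2 + (-3*0 + 71) = -2 + (0 + 71) = -2 + 71 = 69)
42677 - y = 42677 - 1*69 = 42677 - 69 = 42608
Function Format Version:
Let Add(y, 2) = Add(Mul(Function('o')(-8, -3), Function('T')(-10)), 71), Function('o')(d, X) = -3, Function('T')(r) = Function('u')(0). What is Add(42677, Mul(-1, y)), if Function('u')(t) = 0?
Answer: 42608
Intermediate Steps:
Function('T')(r) = 0
y = 69 (y = Add(-2, Add(Mul(-3, 0), 71)) = Add(-2, Add(0, 71)) = Add(-2, 71) = 69)
Add(42677, Mul(-1, y)) = Add(42677, Mul(-1, 69)) = Add(42677, -69) = 42608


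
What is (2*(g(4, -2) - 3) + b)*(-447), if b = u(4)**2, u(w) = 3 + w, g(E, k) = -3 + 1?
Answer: -17433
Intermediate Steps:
g(E, k) = -2
b = 49 (b = (3 + 4)**2 = 7**2 = 49)
(2*(g(4, -2) - 3) + b)*(-447) = (2*(-2 - 3) + 49)*(-447) = (2*(-5) + 49)*(-447) = (-10 + 49)*(-447) = 39*(-447) = -17433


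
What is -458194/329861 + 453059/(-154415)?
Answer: -220198521309/50935486315 ≈ -4.3231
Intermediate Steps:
-458194/329861 + 453059/(-154415) = -458194*1/329861 + 453059*(-1/154415) = -458194/329861 - 453059/154415 = -220198521309/50935486315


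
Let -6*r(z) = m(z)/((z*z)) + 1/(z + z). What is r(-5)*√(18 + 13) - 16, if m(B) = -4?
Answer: -16 + 13*√31/300 ≈ -15.759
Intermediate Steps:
r(z) = -1/(12*z) + 2/(3*z²) (r(z) = -(-4/z² + 1/(z + z))/6 = -(-4/z² + 1/(2*z))/6 = -(1/(2*z) - 4/z²)/6 = -1/(12*z) + 2/(3*z²))
r(-5)*√(18 + 13) - 16 = ((1/12)*(8 - 1*(-5))/(-5)²)*√(18 + 13) - 16 = ((1/12)*(1/25)*(8 + 5))*√31 - 16 = ((1/12)*(1/25)*13)*√31 - 16 = 13*√31/300 - 16 = -16 + 13*√31/300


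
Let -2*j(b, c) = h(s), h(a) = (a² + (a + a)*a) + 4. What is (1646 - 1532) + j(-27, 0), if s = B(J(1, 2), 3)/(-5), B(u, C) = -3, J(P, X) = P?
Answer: 5573/50 ≈ 111.46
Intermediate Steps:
s = ⅗ (s = -3/(-5) = -3*(-⅕) = ⅗ ≈ 0.60000)
h(a) = 4 + 3*a² (h(a) = (a² + (2*a)*a) + 4 = (a² + 2*a²) + 4 = 3*a² + 4 = 4 + 3*a²)
j(b, c) = -127/50 (j(b, c) = -(4 + 3*(⅗)²)/2 = -(4 + 3*(9/25))/2 = -(4 + 27/25)/2 = -½*127/25 = -127/50)
(1646 - 1532) + j(-27, 0) = (1646 - 1532) - 127/50 = 114 - 127/50 = 5573/50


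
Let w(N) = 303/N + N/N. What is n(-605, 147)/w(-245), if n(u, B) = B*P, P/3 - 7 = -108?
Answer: 10912545/58 ≈ 1.8815e+5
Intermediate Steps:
P = -303 (P = 21 + 3*(-108) = 21 - 324 = -303)
w(N) = 1 + 303/N (w(N) = 303/N + 1 = 1 + 303/N)
n(u, B) = -303*B (n(u, B) = B*(-303) = -303*B)
n(-605, 147)/w(-245) = (-303*147)/(((303 - 245)/(-245))) = -44541/((-1/245*58)) = -44541/(-58/245) = -44541*(-245/58) = 10912545/58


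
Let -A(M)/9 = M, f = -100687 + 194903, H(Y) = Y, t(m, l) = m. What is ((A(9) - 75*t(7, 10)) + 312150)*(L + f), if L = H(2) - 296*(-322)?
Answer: 59046934320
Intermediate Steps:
f = 94216
A(M) = -9*M
L = 95314 (L = 2 - 296*(-322) = 2 + 95312 = 95314)
((A(9) - 75*t(7, 10)) + 312150)*(L + f) = ((-9*9 - 75*7) + 312150)*(95314 + 94216) = ((-81 - 525) + 312150)*189530 = (-606 + 312150)*189530 = 311544*189530 = 59046934320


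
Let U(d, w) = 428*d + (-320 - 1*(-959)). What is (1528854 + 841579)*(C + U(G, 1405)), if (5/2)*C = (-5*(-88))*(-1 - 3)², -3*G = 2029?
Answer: -2033942924351/3 ≈ -6.7798e+11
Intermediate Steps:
G = -2029/3 (G = -⅓*2029 = -2029/3 ≈ -676.33)
U(d, w) = 639 + 428*d (U(d, w) = 428*d + (-320 + 959) = 428*d + 639 = 639 + 428*d)
C = 2816 (C = 2*((-5*(-88))*(-1 - 3)²)/5 = 2*(440*(-4)²)/5 = 2*(440*16)/5 = (⅖)*7040 = 2816)
(1528854 + 841579)*(C + U(G, 1405)) = (1528854 + 841579)*(2816 + (639 + 428*(-2029/3))) = 2370433*(2816 + (639 - 868412/3)) = 2370433*(2816 - 866495/3) = 2370433*(-858047/3) = -2033942924351/3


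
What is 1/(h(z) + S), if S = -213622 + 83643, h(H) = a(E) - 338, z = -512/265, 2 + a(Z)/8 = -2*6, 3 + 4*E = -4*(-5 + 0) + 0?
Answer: -1/130429 ≈ -7.6670e-6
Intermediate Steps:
E = 17/4 (E = -¾ + (-4*(-5 + 0) + 0)/4 = -¾ + (-4*(-5) + 0)/4 = -¾ + (20 + 0)/4 = -¾ + (¼)*20 = -¾ + 5 = 17/4 ≈ 4.2500)
a(Z) = -112 (a(Z) = -16 + 8*(-2*6) = -16 + 8*(-12) = -16 - 96 = -112)
z = -512/265 (z = -512*1/265 = -512/265 ≈ -1.9321)
h(H) = -450 (h(H) = -112 - 338 = -450)
S = -129979
1/(h(z) + S) = 1/(-450 - 129979) = 1/(-130429) = -1/130429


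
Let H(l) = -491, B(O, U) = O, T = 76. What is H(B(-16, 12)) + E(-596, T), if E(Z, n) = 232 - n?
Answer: -335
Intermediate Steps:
H(B(-16, 12)) + E(-596, T) = -491 + (232 - 1*76) = -491 + (232 - 76) = -491 + 156 = -335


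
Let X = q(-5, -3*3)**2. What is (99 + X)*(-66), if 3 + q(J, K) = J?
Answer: -10758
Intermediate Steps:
q(J, K) = -3 + J
X = 64 (X = (-3 - 5)**2 = (-8)**2 = 64)
(99 + X)*(-66) = (99 + 64)*(-66) = 163*(-66) = -10758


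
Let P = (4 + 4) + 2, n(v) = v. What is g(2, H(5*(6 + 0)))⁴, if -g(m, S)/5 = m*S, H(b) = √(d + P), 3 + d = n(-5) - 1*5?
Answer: 90000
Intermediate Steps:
P = 10 (P = 8 + 2 = 10)
d = -13 (d = -3 + (-5 - 1*5) = -3 + (-5 - 5) = -3 - 10 = -13)
H(b) = I*√3 (H(b) = √(-13 + 10) = √(-3) = I*√3)
g(m, S) = -5*S*m (g(m, S) = -5*m*S = -5*S*m)
g(2, H(5*(6 + 0)))⁴ = (-5*I*√3*2)⁴ = (-10*I*√3)⁴ = 90000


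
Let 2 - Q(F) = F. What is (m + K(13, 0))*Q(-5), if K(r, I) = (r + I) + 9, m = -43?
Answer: -147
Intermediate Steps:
Q(F) = 2 - F
K(r, I) = 9 + I + r (K(r, I) = (I + r) + 9 = 9 + I + r)
(m + K(13, 0))*Q(-5) = (-43 + (9 + 0 + 13))*(2 - 1*(-5)) = (-43 + 22)*(2 + 5) = -21*7 = -147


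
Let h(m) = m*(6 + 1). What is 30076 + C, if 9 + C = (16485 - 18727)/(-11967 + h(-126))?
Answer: 386333125/12849 ≈ 30067.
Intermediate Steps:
h(m) = 7*m (h(m) = m*7 = 7*m)
C = -113399/12849 (C = -9 + (16485 - 18727)/(-11967 + 7*(-126)) = -9 - 2242/(-11967 - 882) = -9 - 2242/(-12849) = -9 - 2242*(-1/12849) = -9 + 2242/12849 = -113399/12849 ≈ -8.8255)
30076 + C = 30076 - 113399/12849 = 386333125/12849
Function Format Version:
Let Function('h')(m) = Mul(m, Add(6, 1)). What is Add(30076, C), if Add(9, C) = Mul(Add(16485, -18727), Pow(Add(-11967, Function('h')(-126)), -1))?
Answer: Rational(386333125, 12849) ≈ 30067.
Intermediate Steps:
Function('h')(m) = Mul(7, m) (Function('h')(m) = Mul(m, 7) = Mul(7, m))
C = Rational(-113399, 12849) (C = Add(-9, Mul(Add(16485, -18727), Pow(Add(-11967, Mul(7, -126)), -1))) = Add(-9, Mul(-2242, Pow(Add(-11967, -882), -1))) = Add(-9, Mul(-2242, Pow(-12849, -1))) = Add(-9, Mul(-2242, Rational(-1, 12849))) = Add(-9, Rational(2242, 12849)) = Rational(-113399, 12849) ≈ -8.8255)
Add(30076, C) = Add(30076, Rational(-113399, 12849)) = Rational(386333125, 12849)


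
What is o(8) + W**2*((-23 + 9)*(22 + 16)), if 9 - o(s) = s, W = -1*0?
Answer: 1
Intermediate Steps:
W = 0
o(s) = 9 - s
o(8) + W**2*((-23 + 9)*(22 + 16)) = (9 - 1*8) + 0**2*((-23 + 9)*(22 + 16)) = (9 - 8) + 0*(-14*38) = 1 + 0*(-532) = 1 + 0 = 1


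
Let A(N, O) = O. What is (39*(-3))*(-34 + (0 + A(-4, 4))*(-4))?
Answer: 5850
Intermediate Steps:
(39*(-3))*(-34 + (0 + A(-4, 4))*(-4)) = (39*(-3))*(-34 + (0 + 4)*(-4)) = -117*(-34 + 4*(-4)) = -117*(-34 - 16) = -117*(-50) = 5850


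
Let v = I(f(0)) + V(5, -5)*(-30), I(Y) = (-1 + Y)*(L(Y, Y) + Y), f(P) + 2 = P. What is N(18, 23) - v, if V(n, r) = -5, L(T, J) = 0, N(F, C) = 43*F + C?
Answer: 641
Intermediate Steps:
N(F, C) = C + 43*F
f(P) = -2 + P
I(Y) = Y*(-1 + Y) (I(Y) = (-1 + Y)*(0 + Y) = (-1 + Y)*Y = Y*(-1 + Y))
v = 156 (v = (-2 + 0)*(-1 + (-2 + 0)) - 5*(-30) = -2*(-1 - 2) + 150 = -2*(-3) + 150 = 6 + 150 = 156)
N(18, 23) - v = (23 + 43*18) - 1*156 = (23 + 774) - 156 = 797 - 156 = 641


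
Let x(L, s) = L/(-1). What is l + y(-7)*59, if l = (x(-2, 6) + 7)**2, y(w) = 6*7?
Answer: 2559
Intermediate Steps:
y(w) = 42
x(L, s) = -L (x(L, s) = L*(-1) = -L)
l = 81 (l = (-1*(-2) + 7)**2 = (2 + 7)**2 = 9**2 = 81)
l + y(-7)*59 = 81 + 42*59 = 81 + 2478 = 2559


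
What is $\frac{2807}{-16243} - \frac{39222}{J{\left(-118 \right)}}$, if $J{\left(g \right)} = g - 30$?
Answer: $\frac{8603615}{32486} \approx 264.84$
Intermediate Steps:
$J{\left(g \right)} = -30 + g$
$\frac{2807}{-16243} - \frac{39222}{J{\left(-118 \right)}} = \frac{2807}{-16243} - \frac{39222}{-30 - 118} = 2807 \left(- \frac{1}{16243}\right) - \frac{39222}{-148} = - \frac{2807}{16243} - - \frac{19611}{74} = - \frac{2807}{16243} + \frac{19611}{74} = \frac{8603615}{32486}$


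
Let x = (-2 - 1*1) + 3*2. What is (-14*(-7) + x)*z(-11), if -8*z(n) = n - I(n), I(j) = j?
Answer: 0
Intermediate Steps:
z(n) = 0 (z(n) = -(n - n)/8 = -1/8*0 = 0)
x = 3 (x = (-2 - 1) + 6 = -3 + 6 = 3)
(-14*(-7) + x)*z(-11) = (-14*(-7) + 3)*0 = (98 + 3)*0 = 101*0 = 0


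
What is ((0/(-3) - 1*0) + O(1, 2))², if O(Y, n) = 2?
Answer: 4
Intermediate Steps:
((0/(-3) - 1*0) + O(1, 2))² = ((0/(-3) - 1*0) + 2)² = ((0*(-⅓) + 0) + 2)² = ((0 + 0) + 2)² = (0 + 2)² = 2² = 4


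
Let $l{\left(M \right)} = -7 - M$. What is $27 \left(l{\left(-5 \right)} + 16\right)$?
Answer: $378$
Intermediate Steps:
$27 \left(l{\left(-5 \right)} + 16\right) = 27 \left(\left(-7 - -5\right) + 16\right) = 27 \left(\left(-7 + 5\right) + 16\right) = 27 \left(-2 + 16\right) = 27 \cdot 14 = 378$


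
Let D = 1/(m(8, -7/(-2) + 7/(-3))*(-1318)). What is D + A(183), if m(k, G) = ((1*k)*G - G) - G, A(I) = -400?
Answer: -3690401/9226 ≈ -400.00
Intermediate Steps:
m(k, G) = -2*G + G*k (m(k, G) = (k*G - G) - G = (G*k - G) - G = (-G + G*k) - G = -2*G + G*k)
D = -1/9226 (D = 1/(((-7/(-2) + 7/(-3))*(-2 + 8))*(-1318)) = 1/(((-7*(-½) + 7*(-⅓))*6)*(-1318)) = 1/(((7/2 - 7/3)*6)*(-1318)) = 1/(((7/6)*6)*(-1318)) = 1/(7*(-1318)) = 1/(-9226) = -1/9226 ≈ -0.00010839)
D + A(183) = -1/9226 - 400 = -3690401/9226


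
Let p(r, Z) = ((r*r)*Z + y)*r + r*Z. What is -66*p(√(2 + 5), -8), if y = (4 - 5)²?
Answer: 4158*√7 ≈ 11001.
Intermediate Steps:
y = 1 (y = (-1)² = 1)
p(r, Z) = Z*r + r*(1 + Z*r²) (p(r, Z) = ((r*r)*Z + 1)*r + r*Z = (r²*Z + 1)*r + Z*r = (Z*r² + 1)*r + Z*r = (1 + Z*r²)*r + Z*r = r*(1 + Z*r²) + Z*r = Z*r + r*(1 + Z*r²))
-66*p(√(2 + 5), -8) = -66*√(2 + 5)*(1 - 8 - 8*(√(2 + 5))²) = -66*√7*(1 - 8 - 8*(√7)²) = -66*√7*(1 - 8 - 8*7) = -66*√7*(1 - 8 - 56) = -66*√7*(-63) = -(-4158)*√7 = 4158*√7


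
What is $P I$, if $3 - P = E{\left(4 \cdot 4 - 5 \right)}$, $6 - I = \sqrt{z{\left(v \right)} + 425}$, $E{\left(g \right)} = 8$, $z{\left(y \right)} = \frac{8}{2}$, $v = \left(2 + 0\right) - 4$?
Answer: $-30 + 5 \sqrt{429} \approx 73.562$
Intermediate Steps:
$v = -2$ ($v = 2 - 4 = -2$)
$z{\left(y \right)} = 4$ ($z{\left(y \right)} = 8 \cdot \frac{1}{2} = 4$)
$I = 6 - \sqrt{429}$ ($I = 6 - \sqrt{4 + 425} = 6 - \sqrt{429} \approx -14.712$)
$P = -5$ ($P = 3 - 8 = -5$)
$P I = - 5 \left(6 - \sqrt{429}\right) = -30 + 5 \sqrt{429}$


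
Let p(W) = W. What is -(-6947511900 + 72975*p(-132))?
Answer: 6957144600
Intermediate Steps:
-(-6947511900 + 72975*p(-132)) = -72975/(1/(-95204 - 132)) = -72975/(1/(-95336)) = -72975/(-1/95336) = -72975*(-95336) = 6957144600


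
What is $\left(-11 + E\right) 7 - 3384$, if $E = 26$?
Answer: $-3279$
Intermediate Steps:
$\left(-11 + E\right) 7 - 3384 = \left(-11 + 26\right) 7 - 3384 = 15 \cdot 7 - 3384 = 105 - 3384 = -3279$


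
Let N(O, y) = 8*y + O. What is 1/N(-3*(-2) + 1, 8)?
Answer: 1/71 ≈ 0.014085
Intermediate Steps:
N(O, y) = O + 8*y
1/N(-3*(-2) + 1, 8) = 1/((-3*(-2) + 1) + 8*8) = 1/((6 + 1) + 64) = 1/(7 + 64) = 1/71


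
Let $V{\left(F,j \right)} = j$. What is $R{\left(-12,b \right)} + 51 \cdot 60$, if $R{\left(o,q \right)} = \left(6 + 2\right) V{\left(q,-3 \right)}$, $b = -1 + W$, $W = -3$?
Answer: $3036$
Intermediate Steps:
$b = -4$ ($b = -1 - 3 = -4$)
$R{\left(o,q \right)} = -24$ ($R{\left(o,q \right)} = \left(6 + 2\right) \left(-3\right) = 8 \left(-3\right) = -24$)
$R{\left(-12,b \right)} + 51 \cdot 60 = -24 + 51 \cdot 60 = -24 + 3060 = 3036$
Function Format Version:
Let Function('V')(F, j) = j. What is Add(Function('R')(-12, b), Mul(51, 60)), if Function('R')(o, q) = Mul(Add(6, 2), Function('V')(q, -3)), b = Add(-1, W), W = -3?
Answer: 3036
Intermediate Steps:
b = -4 (b = Add(-1, -3) = -4)
Function('R')(o, q) = -24 (Function('R')(o, q) = Mul(Add(6, 2), -3) = Mul(8, -3) = -24)
Add(Function('R')(-12, b), Mul(51, 60)) = Add(-24, Mul(51, 60)) = Add(-24, 3060) = 3036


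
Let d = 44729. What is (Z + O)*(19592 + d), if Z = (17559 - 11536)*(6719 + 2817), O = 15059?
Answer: 3695266342227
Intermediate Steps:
Z = 57435328 (Z = 6023*9536 = 57435328)
(Z + O)*(19592 + d) = (57435328 + 15059)*(19592 + 44729) = 57450387*64321 = 3695266342227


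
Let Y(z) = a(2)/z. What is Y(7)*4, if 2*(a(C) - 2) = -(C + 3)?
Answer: -2/7 ≈ -0.28571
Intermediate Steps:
a(C) = ½ - C/2 (a(C) = 2 + (-(C + 3))/2 = 2 + (-(3 + C))/2 = 2 + (-3 - C)/2 = 2 + (-3/2 - C/2) = ½ - C/2)
Y(z) = -1/(2*z) (Y(z) = (½ - ½*2)/z = (½ - 1)/z = -1/(2*z))
Y(7)*4 = -½/7*4 = -½*⅐*4 = -1/14*4 = -2/7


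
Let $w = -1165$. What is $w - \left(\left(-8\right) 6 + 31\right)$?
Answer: $-1148$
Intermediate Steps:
$w - \left(\left(-8\right) 6 + 31\right) = -1165 - \left(\left(-8\right) 6 + 31\right) = -1165 - \left(-48 + 31\right) = -1165 - -17 = -1165 + 17 = -1148$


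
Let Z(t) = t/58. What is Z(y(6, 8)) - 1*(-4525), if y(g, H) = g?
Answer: 131228/29 ≈ 4525.1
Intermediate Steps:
Z(t) = t/58 (Z(t) = t*(1/58) = t/58)
Z(y(6, 8)) - 1*(-4525) = (1/58)*6 - 1*(-4525) = 3/29 + 4525 = 131228/29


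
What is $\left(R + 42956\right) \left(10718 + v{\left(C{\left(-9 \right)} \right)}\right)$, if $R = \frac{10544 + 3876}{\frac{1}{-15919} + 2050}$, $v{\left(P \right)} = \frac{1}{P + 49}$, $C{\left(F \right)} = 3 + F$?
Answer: $\frac{215390463595037000}{467753269} \approx 4.6048 \cdot 10^{8}$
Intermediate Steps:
$v{\left(P \right)} = \frac{1}{49 + P}$
$R = \frac{229551980}{32633949}$ ($R = \frac{14420}{- \frac{1}{15919} + 2050} = \frac{14420}{\frac{32633949}{15919}} = 14420 \cdot \frac{15919}{32633949} = \frac{229551980}{32633949} \approx 7.0341$)
$\left(R + 42956\right) \left(10718 + v{\left(C{\left(-9 \right)} \right)}\right) = \left(\frac{229551980}{32633949} + 42956\right) \left(10718 + \frac{1}{49 + \left(3 - 9\right)}\right) = \frac{1402053465224 \left(10718 + \frac{1}{49 - 6}\right)}{32633949} = \frac{1402053465224 \left(10718 + \frac{1}{43}\right)}{32633949} = \frac{1402053465224}{32633949} \cdot \frac{460875}{43} = \frac{215390463595037000}{467753269}$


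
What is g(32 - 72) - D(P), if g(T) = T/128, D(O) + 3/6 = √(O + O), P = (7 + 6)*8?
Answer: 3/16 - 4*√13 ≈ -14.235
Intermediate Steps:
P = 104 (P = 13*8 = 104)
D(O) = -½ + √2*√O (D(O) = -½ + √(O + O) = -½ + √(2*O) = -½ + √2*√O)
g(T) = T/128 (g(T) = T*(1/128) = T/128)
g(32 - 72) - D(P) = (32 - 72)/128 - (-½ + √2*√104) = (1/128)*(-40) - (-½ + √2*(2*√26)) = -5/16 - (-½ + 4*√13) = -5/16 + (½ - 4*√13) = 3/16 - 4*√13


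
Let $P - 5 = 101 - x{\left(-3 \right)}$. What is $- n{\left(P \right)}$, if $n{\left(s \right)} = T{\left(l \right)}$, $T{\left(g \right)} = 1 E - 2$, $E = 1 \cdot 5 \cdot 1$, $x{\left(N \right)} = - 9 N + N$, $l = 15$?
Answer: $-3$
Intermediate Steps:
$x{\left(N \right)} = - 8 N$
$E = 5$ ($E = 5 \cdot 1 = 5$)
$P = 82$ ($P = 5 + \left(101 - \left(-8\right) \left(-3\right)\right) = 5 + \left(101 - 24\right) = 5 + 77 = 82$)
$T{\left(g \right)} = 3$ ($T{\left(g \right)} = 1 \cdot 5 - 2 = 5 - 2 = 3$)
$n{\left(s \right)} = 3$
$- n{\left(P \right)} = \left(-1\right) 3 = -3$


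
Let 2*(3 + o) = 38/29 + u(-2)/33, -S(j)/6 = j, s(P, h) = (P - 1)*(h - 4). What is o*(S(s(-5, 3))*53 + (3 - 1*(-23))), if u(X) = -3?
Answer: 1435025/319 ≈ 4498.5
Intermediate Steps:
s(P, h) = (-1 + P)*(-4 + h)
S(j) = -6*j
o = -1525/638 (o = -3 + (38/29 - 3/33)/2 = -3 + (38*(1/29) - 3*1/33)/2 = -3 + (38/29 - 1/11)/2 = -3 + (½)*(389/319) = -3 + 389/638 = -1525/638 ≈ -2.3903)
o*(S(s(-5, 3))*53 + (3 - 1*(-23))) = -1525*(-6*(4 - 1*3 - 4*(-5) - 5*3)*53 + (3 - 1*(-23)))/638 = -1525*(-6*(4 - 3 + 20 - 15)*53 + (3 + 23))/638 = -1525*(-6*6*53 + 26)/638 = -1525*(-36*53 + 26)/638 = -1525*(-1908 + 26)/638 = -1525/638*(-1882) = 1435025/319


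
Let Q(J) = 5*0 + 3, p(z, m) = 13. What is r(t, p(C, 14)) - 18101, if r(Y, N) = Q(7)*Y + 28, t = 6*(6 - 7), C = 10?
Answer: -18091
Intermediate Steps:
Q(J) = 3 (Q(J) = 0 + 3 = 3)
t = -6 (t = 6*(-1) = -6)
r(Y, N) = 28 + 3*Y (r(Y, N) = 3*Y + 28 = 28 + 3*Y)
r(t, p(C, 14)) - 18101 = (28 + 3*(-6)) - 18101 = (28 - 18) - 18101 = 10 - 18101 = -18091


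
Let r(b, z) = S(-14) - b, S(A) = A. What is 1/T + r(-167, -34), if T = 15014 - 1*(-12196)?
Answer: 4163131/27210 ≈ 153.00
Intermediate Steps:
T = 27210 (T = 15014 + 12196 = 27210)
r(b, z) = -14 - b
1/T + r(-167, -34) = 1/27210 + (-14 - 1*(-167)) = 1/27210 + (-14 + 167) = 1/27210 + 153 = 4163131/27210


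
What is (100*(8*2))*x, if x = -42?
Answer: -67200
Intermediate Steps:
(100*(8*2))*x = (100*(8*2))*(-42) = (100*16)*(-42) = 1600*(-42) = -67200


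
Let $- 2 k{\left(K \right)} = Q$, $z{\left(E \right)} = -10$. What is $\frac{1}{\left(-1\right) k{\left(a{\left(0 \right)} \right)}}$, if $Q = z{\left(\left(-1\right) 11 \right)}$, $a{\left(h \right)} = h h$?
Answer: $- \frac{1}{5} \approx -0.2$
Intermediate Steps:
$a{\left(h \right)} = h^{2}$
$Q = -10$
$k{\left(K \right)} = 5$ ($k{\left(K \right)} = \left(- \frac{1}{2}\right) \left(-10\right) = 5$)
$\frac{1}{\left(-1\right) k{\left(a{\left(0 \right)} \right)}} = \frac{1}{\left(-1\right) 5} = \frac{1}{-5} = - \frac{1}{5}$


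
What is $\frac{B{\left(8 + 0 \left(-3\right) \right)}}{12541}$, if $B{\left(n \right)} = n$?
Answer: $\frac{8}{12541} \approx 0.00063791$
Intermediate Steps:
$\frac{B{\left(8 + 0 \left(-3\right) \right)}}{12541} = \frac{8 + 0 \left(-3\right)}{12541} = \left(8 + 0\right) \frac{1}{12541} = 8 \cdot \frac{1}{12541} = \frac{8}{12541}$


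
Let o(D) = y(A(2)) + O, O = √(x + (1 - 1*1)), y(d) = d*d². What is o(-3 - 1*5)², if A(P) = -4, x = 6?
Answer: (-64 + √6)² ≈ 3788.5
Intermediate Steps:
y(d) = d³
O = √6 (O = √(6 + (1 - 1*1)) = √(6 + (1 - 1)) = √(6 + 0) = √6 ≈ 2.4495)
o(D) = -64 + √6 (o(D) = (-4)³ + √6 = -64 + √6)
o(-3 - 1*5)² = (-64 + √6)²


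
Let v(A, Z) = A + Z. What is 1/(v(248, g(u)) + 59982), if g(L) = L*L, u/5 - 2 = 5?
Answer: 1/61455 ≈ 1.6272e-5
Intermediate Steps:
u = 35 (u = 10 + 5*5 = 10 + 25 = 35)
g(L) = L²
1/(v(248, g(u)) + 59982) = 1/((248 + 35²) + 59982) = 1/((248 + 1225) + 59982) = 1/(1473 + 59982) = 1/61455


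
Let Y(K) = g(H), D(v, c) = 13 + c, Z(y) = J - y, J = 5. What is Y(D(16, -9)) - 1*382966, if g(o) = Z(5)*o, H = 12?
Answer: -382966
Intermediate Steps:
Z(y) = 5 - y
g(o) = 0 (g(o) = (5 - 1*5)*o = (5 - 5)*o = 0*o = 0)
Y(K) = 0
Y(D(16, -9)) - 1*382966 = 0 - 1*382966 = 0 - 382966 = -382966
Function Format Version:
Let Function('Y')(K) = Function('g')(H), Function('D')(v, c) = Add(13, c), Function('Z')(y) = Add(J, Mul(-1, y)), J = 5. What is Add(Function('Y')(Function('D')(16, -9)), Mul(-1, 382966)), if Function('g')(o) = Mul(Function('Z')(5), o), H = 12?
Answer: -382966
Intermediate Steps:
Function('Z')(y) = Add(5, Mul(-1, y))
Function('g')(o) = 0 (Function('g')(o) = Mul(Add(5, Mul(-1, 5)), o) = Mul(Add(5, -5), o) = Mul(0, o) = 0)
Function('Y')(K) = 0
Add(Function('Y')(Function('D')(16, -9)), Mul(-1, 382966)) = Add(0, Mul(-1, 382966)) = Add(0, -382966) = -382966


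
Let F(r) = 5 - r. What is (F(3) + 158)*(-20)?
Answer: -3200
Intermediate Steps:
(F(3) + 158)*(-20) = ((5 - 1*3) + 158)*(-20) = ((5 - 3) + 158)*(-20) = (2 + 158)*(-20) = 160*(-20) = -3200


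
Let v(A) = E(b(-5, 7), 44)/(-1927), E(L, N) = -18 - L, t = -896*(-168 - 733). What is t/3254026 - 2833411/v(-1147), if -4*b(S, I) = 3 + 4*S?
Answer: -35533853227667172/144804157 ≈ -2.4539e+8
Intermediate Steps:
b(S, I) = -3/4 - S (b(S, I) = -(3 + 4*S)/4 = -3/4 - S)
t = 807296 (t = -896*(-901) = 807296)
v(A) = 89/7708 (v(A) = (-18 - (-3/4 - 1*(-5)))/(-1927) = (-18 - (-3/4 + 5))*(-1/1927) = (-18 - 1*17/4)*(-1/1927) = (-18 - 17/4)*(-1/1927) = -89/4*(-1/1927) = 89/7708)
t/3254026 - 2833411/v(-1147) = 807296/3254026 - 2833411/89/7708 = 807296*(1/3254026) - 2833411*7708/89 = 403648/1627013 - 21839931988/89 = -35533853227667172/144804157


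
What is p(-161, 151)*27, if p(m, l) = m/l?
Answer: -4347/151 ≈ -28.788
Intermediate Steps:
p(-161, 151)*27 = -161/151*27 = -4347/151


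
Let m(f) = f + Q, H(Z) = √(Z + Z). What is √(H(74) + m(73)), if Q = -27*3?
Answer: √(-8 + 2*√37) ≈ 2.0410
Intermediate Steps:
Q = -81
H(Z) = √2*√Z (H(Z) = √(2*Z) = √2*√Z)
m(f) = -81 + f (m(f) = f - 81 = -81 + f)
√(H(74) + m(73)) = √(√2*√74 + (-81 + 73)) = √(2*√37 - 8) = √(-8 + 2*√37)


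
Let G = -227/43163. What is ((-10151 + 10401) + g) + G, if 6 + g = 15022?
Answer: 658926131/43163 ≈ 15266.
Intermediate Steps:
g = 15016 (g = -6 + 15022 = 15016)
G = -227/43163 (G = -227*1/43163 = -227/43163 ≈ -0.0052591)
((-10151 + 10401) + g) + G = ((-10151 + 10401) + 15016) - 227/43163 = (250 + 15016) - 227/43163 = 15266 - 227/43163 = 658926131/43163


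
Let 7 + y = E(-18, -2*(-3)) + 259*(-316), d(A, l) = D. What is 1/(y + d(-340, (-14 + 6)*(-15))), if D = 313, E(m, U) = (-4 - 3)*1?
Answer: -1/81545 ≈ -1.2263e-5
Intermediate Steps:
E(m, U) = -7 (E(m, U) = -7*1 = -7)
d(A, l) = 313
y = -81858 (y = -7 + (-7 + 259*(-316)) = -7 + (-7 - 81844) = -7 - 81851 = -81858)
1/(y + d(-340, (-14 + 6)*(-15))) = 1/(-81858 + 313) = 1/(-81545) = -1/81545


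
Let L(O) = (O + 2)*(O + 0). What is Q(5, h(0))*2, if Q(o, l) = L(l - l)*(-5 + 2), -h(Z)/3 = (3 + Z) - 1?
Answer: 0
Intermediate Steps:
L(O) = O*(2 + O) (L(O) = (2 + O)*O = O*(2 + O))
h(Z) = -6 - 3*Z (h(Z) = -3*((3 + Z) - 1) = -3*(2 + Z) = -6 - 3*Z)
Q(o, l) = 0 (Q(o, l) = ((l - l)*(2 + (l - l)))*(-5 + 2) = (0*(2 + 0))*(-3) = (0*2)*(-3) = 0*(-3) = 0)
Q(5, h(0))*2 = 0*2 = 0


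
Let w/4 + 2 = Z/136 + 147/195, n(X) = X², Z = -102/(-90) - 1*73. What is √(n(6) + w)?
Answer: √317606835/3315 ≈ 5.3760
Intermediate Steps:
Z = -1078/15 (Z = -102*(-1/90) - 73 = 17/15 - 73 = -1078/15 ≈ -71.867)
w = -23531/3315 (w = -8 + 4*(-1078/15/136 + 147/195) = -8 + 4*(-1078/15*1/136 + 147*(1/195)) = -8 + 4*(-539/1020 + 49/65) = -8 + 4*(2989/13260) = -8 + 2989/3315 = -23531/3315 ≈ -7.0983)
√(n(6) + w) = √(6² - 23531/3315) = √(36 - 23531/3315) = √(95809/3315) = √317606835/3315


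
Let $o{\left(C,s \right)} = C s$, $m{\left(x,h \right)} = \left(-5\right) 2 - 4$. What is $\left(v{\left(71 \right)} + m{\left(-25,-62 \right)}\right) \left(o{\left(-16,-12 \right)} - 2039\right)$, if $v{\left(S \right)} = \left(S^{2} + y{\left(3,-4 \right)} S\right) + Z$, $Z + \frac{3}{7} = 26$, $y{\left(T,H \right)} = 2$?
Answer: $- \frac{67160614}{7} \approx -9.5944 \cdot 10^{6}$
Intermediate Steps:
$m{\left(x,h \right)} = -14$ ($m{\left(x,h \right)} = -10 - 4 = -14$)
$Z = \frac{179}{7}$ ($Z = - \frac{3}{7} + 26 = \frac{179}{7} \approx 25.571$)
$v{\left(S \right)} = \frac{179}{7} + S^{2} + 2 S$ ($v{\left(S \right)} = \left(S^{2} + 2 S\right) + \frac{179}{7} = \frac{179}{7} + S^{2} + 2 S$)
$\left(v{\left(71 \right)} + m{\left(-25,-62 \right)}\right) \left(o{\left(-16,-12 \right)} - 2039\right) = \left(\left(\frac{179}{7} + 71^{2} + 2 \cdot 71\right) - 14\right) \left(\left(-16\right) \left(-12\right) - 2039\right) = \left(\left(\frac{179}{7} + 5041 + 142\right) - 14\right) \left(192 - 2039\right) = \left(\frac{36460}{7} - 14\right) \left(-1847\right) = \frac{36362}{7} \left(-1847\right) = - \frac{67160614}{7}$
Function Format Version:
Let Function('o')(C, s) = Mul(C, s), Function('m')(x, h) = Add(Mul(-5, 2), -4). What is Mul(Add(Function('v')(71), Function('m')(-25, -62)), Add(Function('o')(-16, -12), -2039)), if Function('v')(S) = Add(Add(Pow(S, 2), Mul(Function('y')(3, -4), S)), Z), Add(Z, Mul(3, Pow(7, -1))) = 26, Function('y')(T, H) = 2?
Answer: Rational(-67160614, 7) ≈ -9.5944e+6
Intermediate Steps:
Function('m')(x, h) = -14 (Function('m')(x, h) = Add(-10, -4) = -14)
Z = Rational(179, 7) (Z = Add(Rational(-3, 7), 26) = Rational(179, 7) ≈ 25.571)
Function('v')(S) = Add(Rational(179, 7), Pow(S, 2), Mul(2, S)) (Function('v')(S) = Add(Add(Pow(S, 2), Mul(2, S)), Rational(179, 7)) = Add(Rational(179, 7), Pow(S, 2), Mul(2, S)))
Mul(Add(Function('v')(71), Function('m')(-25, -62)), Add(Function('o')(-16, -12), -2039)) = Mul(Add(Add(Rational(179, 7), Pow(71, 2), Mul(2, 71)), -14), Add(Mul(-16, -12), -2039)) = Mul(Add(Add(Rational(179, 7), 5041, 142), -14), Add(192, -2039)) = Mul(Add(Rational(36460, 7), -14), -1847) = Mul(Rational(36362, 7), -1847) = Rational(-67160614, 7)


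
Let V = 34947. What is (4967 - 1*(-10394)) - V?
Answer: -19586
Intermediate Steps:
(4967 - 1*(-10394)) - V = (4967 - 1*(-10394)) - 1*34947 = (4967 + 10394) - 34947 = 15361 - 34947 = -19586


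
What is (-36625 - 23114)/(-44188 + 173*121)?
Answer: 59739/23255 ≈ 2.5689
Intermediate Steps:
(-36625 - 23114)/(-44188 + 173*121) = -59739/(-44188 + 20933) = -59739/(-23255) = -59739*(-1/23255) = 59739/23255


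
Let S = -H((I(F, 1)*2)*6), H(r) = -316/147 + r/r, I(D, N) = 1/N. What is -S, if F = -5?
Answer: -169/147 ≈ -1.1497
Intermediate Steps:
I(D, N) = 1/N
H(r) = -169/147 (H(r) = -316*1/147 + 1 = -316/147 + 1 = -169/147)
S = 169/147 (S = -1*(-169/147) = 169/147 ≈ 1.1497)
-S = -1*169/147 = -169/147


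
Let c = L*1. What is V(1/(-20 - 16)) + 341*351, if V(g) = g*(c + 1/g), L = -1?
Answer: 4308913/36 ≈ 1.1969e+5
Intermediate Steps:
c = -1 (c = -1*1 = -1)
V(g) = g*(-1 + 1/g)
V(1/(-20 - 16)) + 341*351 = (1 - 1/(-20 - 16)) + 341*351 = (1 - 1/(-36)) + 119691 = (1 - 1*(-1/36)) + 119691 = (1 + 1/36) + 119691 = 37/36 + 119691 = 4308913/36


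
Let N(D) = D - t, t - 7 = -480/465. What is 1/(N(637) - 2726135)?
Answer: -31/84490623 ≈ -3.6690e-7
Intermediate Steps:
t = 185/31 (t = 7 - 480/465 = 7 - 480*1/465 = 7 - 32/31 = 185/31 ≈ 5.9677)
N(D) = -185/31 + D (N(D) = D - 1*185/31 = D - 185/31 = -185/31 + D)
1/(N(637) - 2726135) = 1/((-185/31 + 637) - 2726135) = 1/(19562/31 - 2726135) = 1/(-84490623/31) = -31/84490623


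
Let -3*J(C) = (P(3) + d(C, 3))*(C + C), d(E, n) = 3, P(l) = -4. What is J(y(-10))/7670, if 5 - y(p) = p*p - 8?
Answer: -29/3835 ≈ -0.0075619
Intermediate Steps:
y(p) = 13 - p**2 (y(p) = 5 - (p*p - 8) = 5 - (p**2 - 8) = 5 - (-8 + p**2) = 5 + (8 - p**2) = 13 - p**2)
J(C) = 2*C/3 (J(C) = -(-4 + 3)*(C + C)/3 = -(-1)*2*C/3 = -(-2)*C/3 = 2*C/3)
J(y(-10))/7670 = (2*(13 - 1*(-10)**2)/3)/7670 = (2*(13 - 1*100)/3)*(1/7670) = (2*(13 - 100)/3)*(1/7670) = ((2/3)*(-87))*(1/7670) = -58*1/7670 = -29/3835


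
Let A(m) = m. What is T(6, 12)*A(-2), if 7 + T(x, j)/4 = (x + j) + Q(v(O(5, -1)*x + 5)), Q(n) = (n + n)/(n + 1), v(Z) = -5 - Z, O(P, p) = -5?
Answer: -2168/21 ≈ -103.24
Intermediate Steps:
Q(n) = 2*n/(1 + n) (Q(n) = (2*n)/(1 + n) = 2*n/(1 + n))
T(x, j) = -28 + 4*j + 4*x + 8*(-10 + 5*x)/(-9 + 5*x) (T(x, j) = -28 + 4*((x + j) + 2*(-5 - (-5*x + 5))/(1 + (-5 - (-5*x + 5)))) = -28 + 4*((j + x) + 2*(-5 - (5 - 5*x))/(1 + (-5 - (5 - 5*x)))) = -28 + 4*((j + x) + 2*(-5 + (-5 + 5*x))/(1 + (-5 + (-5 + 5*x)))) = -28 + 4*((j + x) + 2*(-10 + 5*x)/(1 + (-10 + 5*x))) = -28 + 4*((j + x) + 2*(-10 + 5*x)/(-9 + 5*x)) = -28 + 4*(j + x + 2*(-10 + 5*x)/(-9 + 5*x)) = -28 + (4*j + 4*x + 8*(-10 + 5*x)/(-9 + 5*x)) = -28 + 4*j + 4*x + 8*(-10 + 5*x)/(-9 + 5*x))
T(6, 12)*A(-2) = (4*(20 - 10*6 + (9 - 5*6)*(-7 + 12 + 6))/(9 - 5*6))*(-2) = (4*(20 - 60 + (9 - 30)*11)/(9 - 30))*(-2) = (4*(20 - 60 - 21*11)/(-21))*(-2) = (4*(-1/21)*(20 - 60 - 231))*(-2) = (4*(-1/21)*(-271))*(-2) = (1084/21)*(-2) = -2168/21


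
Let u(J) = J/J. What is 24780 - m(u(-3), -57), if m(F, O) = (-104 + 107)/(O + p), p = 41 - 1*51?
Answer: 1660263/67 ≈ 24780.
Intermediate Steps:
p = -10 (p = 41 - 51 = -10)
u(J) = 1
m(F, O) = 3/(-10 + O) (m(F, O) = (-104 + 107)/(O - 10) = 3/(-10 + O))
24780 - m(u(-3), -57) = 24780 - 3/(-10 - 57) = 24780 - 3/(-67) = 24780 - 3*(-1)/67 = 24780 - 1*(-3/67) = 24780 + 3/67 = 1660263/67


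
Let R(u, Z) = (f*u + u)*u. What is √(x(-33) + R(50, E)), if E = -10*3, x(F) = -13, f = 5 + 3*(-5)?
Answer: I*√22513 ≈ 150.04*I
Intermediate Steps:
f = -10 (f = 5 - 15 = -10)
E = -30
R(u, Z) = -9*u² (R(u, Z) = (-10*u + u)*u = (-9*u)*u = -9*u²)
√(x(-33) + R(50, E)) = √(-13 - 9*50²) = √(-13 - 9*2500) = √(-13 - 22500) = √(-22513) = I*√22513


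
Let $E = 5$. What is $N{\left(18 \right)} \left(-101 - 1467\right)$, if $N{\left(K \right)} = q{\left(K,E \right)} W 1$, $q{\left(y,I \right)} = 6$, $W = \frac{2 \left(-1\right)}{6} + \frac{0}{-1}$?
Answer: $3136$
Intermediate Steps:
$W = - \frac{1}{3}$ ($W = \left(-2\right) \frac{1}{6} + 0 \left(-1\right) = - \frac{1}{3} + 0 = - \frac{1}{3} \approx -0.33333$)
$N{\left(K \right)} = -2$ ($N{\left(K \right)} = 6 \left(- \frac{1}{3}\right) 1 = \left(-2\right) 1 = -2$)
$N{\left(18 \right)} \left(-101 - 1467\right) = - 2 \left(-101 - 1467\right) = \left(-2\right) \left(-1568\right) = 3136$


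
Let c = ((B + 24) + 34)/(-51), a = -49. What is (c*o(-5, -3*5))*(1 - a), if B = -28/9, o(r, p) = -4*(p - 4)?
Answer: -1877200/459 ≈ -4089.8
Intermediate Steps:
o(r, p) = 16 - 4*p (o(r, p) = -4*(-4 + p) = 16 - 4*p)
B = -28/9 (B = -28*⅑ = -28/9 ≈ -3.1111)
c = -494/459 (c = ((-28/9 + 24) + 34)/(-51) = (188/9 + 34)*(-1/51) = (494/9)*(-1/51) = -494/459 ≈ -1.0763)
(c*o(-5, -3*5))*(1 - a) = (-494*(16 - (-12)*5)/459)*(1 - 1*(-49)) = (-494*(16 - 4*(-15))/459)*(1 + 49) = -494*(16 + 60)/459*50 = -494/459*76*50 = -37544/459*50 = -1877200/459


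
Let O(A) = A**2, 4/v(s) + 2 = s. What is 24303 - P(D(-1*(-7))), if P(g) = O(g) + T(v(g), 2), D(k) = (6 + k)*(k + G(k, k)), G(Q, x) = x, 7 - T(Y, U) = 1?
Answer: -8827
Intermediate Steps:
v(s) = 4/(-2 + s)
T(Y, U) = 6 (T(Y, U) = 7 - 1*1 = 7 - 1 = 6)
D(k) = 2*k*(6 + k) (D(k) = (6 + k)*(k + k) = (6 + k)*(2*k) = 2*k*(6 + k))
P(g) = 6 + g**2 (P(g) = g**2 + 6 = 6 + g**2)
24303 - P(D(-1*(-7))) = 24303 - (6 + (2*(-1*(-7))*(6 - 1*(-7)))**2) = 24303 - (6 + (2*7*(6 + 7))**2) = 24303 - (6 + (2*7*13)**2) = 24303 - (6 + 182**2) = 24303 - (6 + 33124) = 24303 - 1*33130 = 24303 - 33130 = -8827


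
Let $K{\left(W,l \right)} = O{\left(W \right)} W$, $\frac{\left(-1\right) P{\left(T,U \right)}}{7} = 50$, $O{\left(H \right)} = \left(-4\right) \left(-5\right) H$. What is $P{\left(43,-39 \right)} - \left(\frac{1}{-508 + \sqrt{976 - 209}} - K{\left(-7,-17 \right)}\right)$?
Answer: $\frac{162097618}{257297} + \frac{\sqrt{767}}{257297} \approx 630.0$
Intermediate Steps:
$O{\left(H \right)} = 20 H$
$P{\left(T,U \right)} = -350$ ($P{\left(T,U \right)} = \left(-7\right) 50 = -350$)
$K{\left(W,l \right)} = 20 W^{2}$ ($K{\left(W,l \right)} = 20 W W = 20 W^{2}$)
$P{\left(43,-39 \right)} - \left(\frac{1}{-508 + \sqrt{976 - 209}} - K{\left(-7,-17 \right)}\right) = -350 - \left(\frac{1}{-508 + \sqrt{976 - 209}} - 20 \left(-7\right)^{2}\right) = -350 - \left(\frac{1}{-508 + \sqrt{767}} - 20 \cdot 49\right) = -350 - \left(\frac{1}{-508 + \sqrt{767}} - 980\right) = -350 - \left(-980 + \frac{1}{-508 + \sqrt{767}}\right) = -350 + \left(980 - \frac{1}{-508 + \sqrt{767}}\right) = 630 - \frac{1}{-508 + \sqrt{767}}$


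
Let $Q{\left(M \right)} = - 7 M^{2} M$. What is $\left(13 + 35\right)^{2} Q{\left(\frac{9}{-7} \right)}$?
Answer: $\frac{1679616}{49} \approx 34278.0$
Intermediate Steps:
$Q{\left(M \right)} = - 7 M^{3}$
$\left(13 + 35\right)^{2} Q{\left(\frac{9}{-7} \right)} = \left(13 + 35\right)^{2} \left(- 7 \left(\frac{9}{-7}\right)^{3}\right) = 48^{2} \left(- 7 \left(9 \left(- \frac{1}{7}\right)\right)^{3}\right) = 2304 \left(- 7 \left(- \frac{9}{7}\right)^{3}\right) = 2304 \left(\left(-7\right) \left(- \frac{729}{343}\right)\right) = 2304 \cdot \frac{729}{49} = \frac{1679616}{49}$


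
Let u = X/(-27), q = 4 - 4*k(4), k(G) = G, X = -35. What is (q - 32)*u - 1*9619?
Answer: -261253/27 ≈ -9676.0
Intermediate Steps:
q = -12 (q = 4 - 4*4 = 4 - 16 = -12)
u = 35/27 (u = -35/(-27) = -35*(-1/27) = 35/27 ≈ 1.2963)
(q - 32)*u - 1*9619 = (-12 - 32)*(35/27) - 1*9619 = -44*35/27 - 9619 = -1540/27 - 9619 = -261253/27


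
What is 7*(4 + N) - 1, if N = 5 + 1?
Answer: 69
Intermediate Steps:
N = 6
7*(4 + N) - 1 = 7*(4 + 6) - 1 = 7*10 - 1 = 70 - 1 = 69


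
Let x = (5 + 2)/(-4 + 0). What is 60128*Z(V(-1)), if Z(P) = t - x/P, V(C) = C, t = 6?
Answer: 255544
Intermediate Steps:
x = -7/4 (x = 7/(-4) = 7*(-1/4) = -7/4 ≈ -1.7500)
Z(P) = 6 + 7/(4*P) (Z(P) = 6 - (-7)/(4*P) = 6 + 7/(4*P))
60128*Z(V(-1)) = 60128*(6 + (7/4)/(-1)) = 60128*(6 + (7/4)*(-1)) = 60128*(6 - 7/4) = 60128*(17/4) = 255544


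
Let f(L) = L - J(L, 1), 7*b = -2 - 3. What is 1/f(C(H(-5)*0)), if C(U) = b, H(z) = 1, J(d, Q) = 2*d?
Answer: 7/5 ≈ 1.4000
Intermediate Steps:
b = -5/7 (b = (-2 - 3)/7 = (⅐)*(-5) = -5/7 ≈ -0.71429)
C(U) = -5/7
f(L) = -L (f(L) = L - 2*L = -L)
1/f(C(H(-5)*0)) = 1/(-1*(-5/7)) = 1/(5/7) = 7/5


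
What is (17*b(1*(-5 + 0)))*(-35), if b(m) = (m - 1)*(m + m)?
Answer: -35700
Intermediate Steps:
b(m) = 2*m*(-1 + m) (b(m) = (-1 + m)*(2*m) = 2*m*(-1 + m))
(17*b(1*(-5 + 0)))*(-35) = (17*(2*(1*(-5 + 0))*(-1 + 1*(-5 + 0))))*(-35) = (17*(2*(1*(-5))*(-1 + 1*(-5))))*(-35) = (17*(2*(-5)*(-1 - 5)))*(-35) = (17*(2*(-5)*(-6)))*(-35) = (17*60)*(-35) = 1020*(-35) = -35700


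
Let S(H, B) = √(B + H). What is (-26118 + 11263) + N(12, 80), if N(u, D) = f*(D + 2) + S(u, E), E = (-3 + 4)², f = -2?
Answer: -15019 + √13 ≈ -15015.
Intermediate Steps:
E = 1 (E = 1² = 1)
N(u, D) = -4 + √(1 + u) - 2*D (N(u, D) = -2*(D + 2) + √(1 + u) = -2*(2 + D) + √(1 + u) = (-4 - 2*D) + √(1 + u) = -4 + √(1 + u) - 2*D)
(-26118 + 11263) + N(12, 80) = (-26118 + 11263) + (-4 + √(1 + 12) - 2*80) = -14855 + (-4 + √13 - 160) = -14855 + (-164 + √13) = -15019 + √13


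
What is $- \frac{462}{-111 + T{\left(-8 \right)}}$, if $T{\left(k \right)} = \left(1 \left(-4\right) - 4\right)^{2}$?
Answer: $\frac{462}{47} \approx 9.8298$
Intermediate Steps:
$T{\left(k \right)} = 64$ ($T{\left(k \right)} = \left(-4 - 4\right)^{2} = \left(-8\right)^{2} = 64$)
$- \frac{462}{-111 + T{\left(-8 \right)}} = - \frac{462}{-111 + 64} = - \frac{462}{-47} = \left(-462\right) \left(- \frac{1}{47}\right) = \frac{462}{47}$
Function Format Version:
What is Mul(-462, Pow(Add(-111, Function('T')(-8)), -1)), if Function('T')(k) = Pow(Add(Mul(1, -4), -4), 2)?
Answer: Rational(462, 47) ≈ 9.8298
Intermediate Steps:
Function('T')(k) = 64 (Function('T')(k) = Pow(Add(-4, -4), 2) = Pow(-8, 2) = 64)
Mul(-462, Pow(Add(-111, Function('T')(-8)), -1)) = Mul(-462, Pow(Add(-111, 64), -1)) = Mul(-462, Pow(-47, -1)) = Mul(-462, Rational(-1, 47)) = Rational(462, 47)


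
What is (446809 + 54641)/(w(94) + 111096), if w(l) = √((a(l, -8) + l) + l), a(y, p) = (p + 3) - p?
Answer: 2228363568/493692841 - 20058*√191/493692841 ≈ 4.5131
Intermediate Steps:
a(y, p) = 3 (a(y, p) = (3 + p) - p = 3)
w(l) = √(3 + 2*l) (w(l) = √((3 + l) + l) = √(3 + 2*l))
(446809 + 54641)/(w(94) + 111096) = (446809 + 54641)/(√(3 + 2*94) + 111096) = 501450/(√(3 + 188) + 111096) = 501450/(√191 + 111096) = 501450/(111096 + √191)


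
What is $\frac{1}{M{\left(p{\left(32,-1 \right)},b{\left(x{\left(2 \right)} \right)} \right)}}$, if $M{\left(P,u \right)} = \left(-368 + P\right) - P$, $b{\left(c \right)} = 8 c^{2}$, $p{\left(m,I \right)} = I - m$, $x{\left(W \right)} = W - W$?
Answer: $- \frac{1}{368} \approx -0.0027174$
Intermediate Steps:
$x{\left(W \right)} = 0$
$M{\left(P,u \right)} = -368$
$\frac{1}{M{\left(p{\left(32,-1 \right)},b{\left(x{\left(2 \right)} \right)} \right)}} = \frac{1}{-368} = - \frac{1}{368}$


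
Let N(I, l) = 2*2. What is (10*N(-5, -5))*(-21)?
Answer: -840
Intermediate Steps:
N(I, l) = 4
(10*N(-5, -5))*(-21) = (10*4)*(-21) = 40*(-21) = -840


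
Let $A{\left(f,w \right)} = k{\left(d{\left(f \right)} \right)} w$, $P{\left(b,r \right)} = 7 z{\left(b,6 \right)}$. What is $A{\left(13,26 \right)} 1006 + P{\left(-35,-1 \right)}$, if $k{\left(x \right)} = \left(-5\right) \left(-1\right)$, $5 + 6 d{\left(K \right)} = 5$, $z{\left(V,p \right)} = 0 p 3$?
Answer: $130780$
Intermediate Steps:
$z{\left(V,p \right)} = 0$ ($z{\left(V,p \right)} = 0 \cdot 3 = 0$)
$d{\left(K \right)} = 0$ ($d{\left(K \right)} = - \frac{5}{6} + \frac{1}{6} \cdot 5 = - \frac{5}{6} + \frac{5}{6} = 0$)
$k{\left(x \right)} = 5$
$P{\left(b,r \right)} = 0$ ($P{\left(b,r \right)} = 7 \cdot 0 = 0$)
$A{\left(f,w \right)} = 5 w$
$A{\left(13,26 \right)} 1006 + P{\left(-35,-1 \right)} = 5 \cdot 26 \cdot 1006 + 0 = 130 \cdot 1006 + 0 = 130780 + 0 = 130780$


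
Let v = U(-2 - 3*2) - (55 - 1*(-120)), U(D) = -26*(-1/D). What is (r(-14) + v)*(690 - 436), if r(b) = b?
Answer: -97663/2 ≈ -48832.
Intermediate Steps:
U(D) = 26/D (U(D) = -(-26)/D = 26/D)
v = -713/4 (v = 26/(-2 - 3*2) - (55 - 1*(-120)) = 26/(-2 - 6) - (55 + 120) = 26/(-8) - 1*175 = 26*(-⅛) - 175 = -13/4 - 175 = -713/4 ≈ -178.25)
(r(-14) + v)*(690 - 436) = (-14 - 713/4)*(690 - 436) = -769/4*254 = -97663/2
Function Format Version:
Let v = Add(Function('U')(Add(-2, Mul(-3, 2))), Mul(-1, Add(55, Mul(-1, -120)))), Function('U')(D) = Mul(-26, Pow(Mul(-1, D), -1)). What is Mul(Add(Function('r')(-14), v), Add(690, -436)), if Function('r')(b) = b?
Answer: Rational(-97663, 2) ≈ -48832.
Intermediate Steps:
Function('U')(D) = Mul(26, Pow(D, -1)) (Function('U')(D) = Mul(-26, Mul(-1, Pow(D, -1))) = Mul(26, Pow(D, -1)))
v = Rational(-713, 4) (v = Add(Mul(26, Pow(Add(-2, Mul(-3, 2)), -1)), Mul(-1, Add(55, Mul(-1, -120)))) = Add(Mul(26, Pow(Add(-2, -6), -1)), Mul(-1, Add(55, 120))) = Add(Mul(26, Pow(-8, -1)), Mul(-1, 175)) = Add(Mul(26, Rational(-1, 8)), -175) = Add(Rational(-13, 4), -175) = Rational(-713, 4) ≈ -178.25)
Mul(Add(Function('r')(-14), v), Add(690, -436)) = Mul(Add(-14, Rational(-713, 4)), Add(690, -436)) = Mul(Rational(-769, 4), 254) = Rational(-97663, 2)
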